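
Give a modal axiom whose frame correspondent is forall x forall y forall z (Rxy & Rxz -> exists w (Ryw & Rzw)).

◇□ψ → □◇ψ

A defining formula is ◇□ψ → □◇ψ (the .2 axiom).
Suppose ◇□ψ→□◇ψ is valid. Take Rxy, Rxz and set V(ψ)={w : Ryw}. Then □ψ at y so ◇□ψ at x, so □◇ψ at x, so ◇ψ at z, giving w with Rzw and Ryw.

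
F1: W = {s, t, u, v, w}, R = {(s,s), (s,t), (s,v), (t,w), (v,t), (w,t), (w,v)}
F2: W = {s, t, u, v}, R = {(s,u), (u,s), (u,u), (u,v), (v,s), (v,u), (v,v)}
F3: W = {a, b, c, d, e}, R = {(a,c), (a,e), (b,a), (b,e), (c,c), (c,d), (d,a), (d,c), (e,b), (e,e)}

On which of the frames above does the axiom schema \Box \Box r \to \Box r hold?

F2

The schema corresponds to density: \forall x \forall y (Rxy \to \exists z (Rxz \wedge Rzy)).
F1: fails — Rvt but no z with Rvz and Rzt.
F2: holds.
F3: fails — Rba but no z with Rbz and Rza.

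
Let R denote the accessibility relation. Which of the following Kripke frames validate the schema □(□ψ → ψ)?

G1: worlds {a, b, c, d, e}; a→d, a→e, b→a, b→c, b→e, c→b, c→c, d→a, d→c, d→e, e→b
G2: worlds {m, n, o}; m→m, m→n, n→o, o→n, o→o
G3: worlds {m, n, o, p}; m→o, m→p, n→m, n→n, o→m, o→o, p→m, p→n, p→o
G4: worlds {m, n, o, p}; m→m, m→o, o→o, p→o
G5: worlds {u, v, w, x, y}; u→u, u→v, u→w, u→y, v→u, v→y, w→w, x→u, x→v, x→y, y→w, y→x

This is the axiom for shift-reflexivity; its first-order frame correspondent is ∀x ∀y (Rxy → Ryy).
G1: fails — Reb but not Rbb.
G2: fails — Ron but not Rnn.
G3: fails — Rom but not Rmm.
G4: holds.
G5: fails — Ruv but not Rvv.
Valid on: G4.

G4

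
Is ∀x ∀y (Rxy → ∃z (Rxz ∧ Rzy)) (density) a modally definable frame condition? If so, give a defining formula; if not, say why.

Yes, by □□q → □q

Yes: it is density, defined by the C4 schema □□q → □q.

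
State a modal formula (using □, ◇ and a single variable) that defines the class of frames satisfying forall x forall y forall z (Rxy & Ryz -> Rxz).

□p → □□p

The condition is transitivity. The 4 schema □p → □□p defines it.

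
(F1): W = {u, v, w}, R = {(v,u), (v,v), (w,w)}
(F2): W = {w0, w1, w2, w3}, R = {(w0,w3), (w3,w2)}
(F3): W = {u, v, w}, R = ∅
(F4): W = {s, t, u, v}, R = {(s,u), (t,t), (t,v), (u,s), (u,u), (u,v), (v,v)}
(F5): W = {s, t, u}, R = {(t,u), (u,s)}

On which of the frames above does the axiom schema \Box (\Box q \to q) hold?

(F3)

This is the axiom for shift-reflexivity; its first-order frame correspondent is \forall x \forall y (Rxy \to Ryy).
(F1): fails — Rvu but not Ruu.
(F2): fails — Rw3w2 but not Rw2w2.
(F3): condition met.
(F4): fails — Rus but not Rss.
(F5): fails — Rus but not Rss.
Valid on: (F3).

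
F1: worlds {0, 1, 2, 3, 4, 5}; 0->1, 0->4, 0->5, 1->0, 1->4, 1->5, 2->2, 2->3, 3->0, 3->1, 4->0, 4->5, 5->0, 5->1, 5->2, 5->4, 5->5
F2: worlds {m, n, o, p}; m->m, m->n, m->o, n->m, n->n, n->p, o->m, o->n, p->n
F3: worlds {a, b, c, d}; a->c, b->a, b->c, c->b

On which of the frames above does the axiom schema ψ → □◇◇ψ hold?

Frame correspondent (Sahlqvist): ∀x ∀z (xRz → ∃w (x = w ∧ zR²w)) — i.e. a generalized confluence (Geach) condition.
F1: fails — 2R3 but no w with 2=w and 3R²w.
F2: ✓.
F3: fails — bRc but no w with b=w and cR²w.
Valid on: F2.

F2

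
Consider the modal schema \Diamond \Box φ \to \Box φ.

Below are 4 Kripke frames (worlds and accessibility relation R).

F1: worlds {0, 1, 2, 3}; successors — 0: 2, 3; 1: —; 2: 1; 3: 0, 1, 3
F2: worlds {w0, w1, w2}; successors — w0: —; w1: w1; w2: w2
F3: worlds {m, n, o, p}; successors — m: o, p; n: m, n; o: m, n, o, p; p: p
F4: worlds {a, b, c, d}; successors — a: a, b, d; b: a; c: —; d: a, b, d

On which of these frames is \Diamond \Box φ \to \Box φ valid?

F2

This is the axiom for the Euclidean property; its first-order frame correspondent is \forall x \forall y \forall z (Rxy \wedge Rxz \to Ryz).
F1: fails — R02 and R02 but not R22.
F2: condition met.
F3: fails — Rmp and Rmo but not Rpo.
F4: fails — Rab and Rab but not Rbb.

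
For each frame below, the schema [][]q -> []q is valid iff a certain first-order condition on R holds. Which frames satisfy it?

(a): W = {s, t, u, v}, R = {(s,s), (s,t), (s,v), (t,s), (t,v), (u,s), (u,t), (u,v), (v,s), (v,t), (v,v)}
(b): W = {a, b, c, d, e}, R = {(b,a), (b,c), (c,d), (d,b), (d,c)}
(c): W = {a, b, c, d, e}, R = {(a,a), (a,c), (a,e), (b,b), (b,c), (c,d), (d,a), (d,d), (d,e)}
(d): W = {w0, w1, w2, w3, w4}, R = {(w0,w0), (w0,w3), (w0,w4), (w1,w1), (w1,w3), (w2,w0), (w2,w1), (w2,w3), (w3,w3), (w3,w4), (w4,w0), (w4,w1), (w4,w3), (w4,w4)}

(a), (c), (d)

The schema corresponds to density: forall x forall y (Rxy -> exists z (Rxz & Rzy)).
(a): ✓.
(b): fails — Rbc but no z with Rbz and Rzc.
(c): ✓.
(d): ✓.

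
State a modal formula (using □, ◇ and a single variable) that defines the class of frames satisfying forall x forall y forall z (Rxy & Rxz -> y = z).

The condition is partial functionality. The CD schema ◇p → □p defines it.
Suppose ◇p→□p is valid. Take Rxy, Rxz and set V(p)={y}. Then ◇p at x, so □p at x, so p at z, i.e. z=y.

◇p → □p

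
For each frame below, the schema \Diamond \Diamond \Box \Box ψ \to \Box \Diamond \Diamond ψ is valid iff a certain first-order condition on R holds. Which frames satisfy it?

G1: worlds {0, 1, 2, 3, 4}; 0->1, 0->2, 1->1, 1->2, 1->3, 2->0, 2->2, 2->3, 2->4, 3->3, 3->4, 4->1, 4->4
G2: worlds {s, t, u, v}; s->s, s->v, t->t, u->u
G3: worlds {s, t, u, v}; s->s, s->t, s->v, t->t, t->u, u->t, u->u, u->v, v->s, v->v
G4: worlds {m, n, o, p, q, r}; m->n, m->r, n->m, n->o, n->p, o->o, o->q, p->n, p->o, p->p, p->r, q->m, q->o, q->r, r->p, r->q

The schema corresponds to a generalized confluence (Geach) condition: \forall x \forall y \forall z ((x R^2 y \wedge xRz) \to \exists w (y R^2 w \wedge z R^2 w)).
G1: ✓.
G2: fails — sR²s, sRv but no w with sR²w and vR²w.
G3: ✓.
G4: ✓.
Valid on: G1, G3, G4.

G1, G3, G4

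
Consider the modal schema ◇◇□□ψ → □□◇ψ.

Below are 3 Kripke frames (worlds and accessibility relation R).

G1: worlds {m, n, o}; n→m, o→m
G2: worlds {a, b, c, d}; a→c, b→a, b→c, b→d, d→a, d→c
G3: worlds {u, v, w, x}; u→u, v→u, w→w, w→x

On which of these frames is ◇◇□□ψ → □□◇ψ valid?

The schema corresponds to a generalized confluence (Geach) condition: ∀x ∀y ∀z ((xR²y ∧ xR²z) → ∃w (yR²w ∧ zRw)).
G1: satisfies the condition.
G2: fails — bR²a, bR²a but no w with aR²w and aRw.
G3: fails — wR²w, wR²x but no t with wR²t and xRt.

G1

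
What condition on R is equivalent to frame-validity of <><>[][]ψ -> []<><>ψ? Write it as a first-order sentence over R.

forall x forall y forall z ((x R^2 y & xRz) -> exists w (y R^2 w & z R^2 w))

This is a Sahlqvist (Geach-type) schema ◇^2□^2ψ → □^1◇^2ψ.
First-order correspondent: forall x forall y forall z ((x R^2 y & xRz) -> exists w (y R^2 w & z R^2 w)).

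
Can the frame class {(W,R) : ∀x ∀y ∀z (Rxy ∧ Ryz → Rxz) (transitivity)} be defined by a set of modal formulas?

This is a Sahlqvist condition; the 4 axiom □q → □□q defines it.

Definable; □q → □□q defines it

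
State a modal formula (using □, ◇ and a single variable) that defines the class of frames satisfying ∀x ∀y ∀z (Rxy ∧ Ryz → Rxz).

□r → □□r

The condition is transitivity. The 4 schema □r → □□r defines it.
Suppose □r→□□r is valid. Take Rxy, Ryz and set V(r)={w : Rxw}. Then □r at x, so □□r at x, so □r at y, so r at z, i.e. Rxz.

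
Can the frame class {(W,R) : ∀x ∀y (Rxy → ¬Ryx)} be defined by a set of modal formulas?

Not definable by any modal formula

Any modally definable frame class is closed under surjective bounded morphisms.
The 3-cycle (worlds s,t,u with s→t→u→s) is asymmetric. Mapping every world to a single reflexive point • is a surjective bounded morphism, and the reflexive point is not asymmetric (R•• but asymmetry requires ¬R••).
So no modal formula (or set of formulas) defines exactly the asymmetric frames.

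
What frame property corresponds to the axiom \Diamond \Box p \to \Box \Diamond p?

Convergence

This is the .2 axiom.
Its frame correspondent is convergence — \forall x \forall y \forall z (Rxy \wedge Rxz \to \exists w (Ryw \wedge Rzw)).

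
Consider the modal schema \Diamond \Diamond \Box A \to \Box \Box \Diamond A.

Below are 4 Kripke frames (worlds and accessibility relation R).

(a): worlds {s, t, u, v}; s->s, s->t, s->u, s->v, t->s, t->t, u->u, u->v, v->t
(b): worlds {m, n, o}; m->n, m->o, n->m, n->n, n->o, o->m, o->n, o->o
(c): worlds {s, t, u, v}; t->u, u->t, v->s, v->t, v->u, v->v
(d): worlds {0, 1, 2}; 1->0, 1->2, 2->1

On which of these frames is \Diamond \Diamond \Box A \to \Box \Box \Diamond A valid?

This is the axiom for a generalized confluence (Geach) condition; its first-order frame correspondent is \forall x \forall y \forall z ((x R^2 y \wedge x R^2 z) \to \exists w (yRw \wedge zRw)).
(a): fails — sR²t, sR²u but no w with tRw and uRw.
(b): satisfies the condition.
(c): fails — vR²s, vR²s but no w with sRw and sRw.
(d): fails — 2R²0, 2R²0 but no w with 0Rw and 0Rw.
Valid on: (b).

(b)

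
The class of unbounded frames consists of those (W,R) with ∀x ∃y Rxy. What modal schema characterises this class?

The condition is seriality. The D schema □s → ◇s defines it.
Suppose □s→◇s is valid. At any x set V(s)=W. Then □s at x, so ◇s at x, so x has a successor.

□s → ◇s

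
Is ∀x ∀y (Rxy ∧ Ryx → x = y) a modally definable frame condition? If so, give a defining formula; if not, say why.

Not definable by any modal formula

Modal frame validity is preserved under surjective bounded morphisms.
The 4-cycle (worlds 0,1,2,3 with 0→1→2→3→0) is antisymmetric. Sending even-indexed worlds to s and odd-indexed worlds to t is a surjective bounded morphism onto the two-world frame with s↔t, which is not antisymmetric.
Hence antisymmetry is not modally definable.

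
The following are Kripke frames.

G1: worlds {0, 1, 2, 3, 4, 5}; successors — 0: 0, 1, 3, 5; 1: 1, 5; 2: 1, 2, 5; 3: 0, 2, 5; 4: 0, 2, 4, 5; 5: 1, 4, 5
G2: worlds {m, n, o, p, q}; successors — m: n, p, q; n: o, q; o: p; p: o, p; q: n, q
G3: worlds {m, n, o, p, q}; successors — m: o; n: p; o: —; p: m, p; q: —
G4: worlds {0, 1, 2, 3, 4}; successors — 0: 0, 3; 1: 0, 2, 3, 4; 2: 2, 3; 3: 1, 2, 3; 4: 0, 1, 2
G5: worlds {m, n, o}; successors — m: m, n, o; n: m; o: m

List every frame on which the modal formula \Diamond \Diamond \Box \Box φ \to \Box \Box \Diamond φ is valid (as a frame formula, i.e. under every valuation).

G1, G4, G5

Frame correspondent (Sahlqvist): \forall x \forall y \forall z ((x R^2 y \wedge x R^2 z) \to \exists w (y R^2 w \wedge zRw)) — i.e. a generalized confluence (Geach) condition.
G1: ✓.
G2: fails — mR²o, mR²q but no w with oR²w and qRw.
G3: fails — nR²m, nR²m but no w with mR²w and mRw.
G4: ✓.
G5: ✓.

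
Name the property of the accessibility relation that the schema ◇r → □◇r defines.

the Euclidean property

This schema is the 5 axiom.
It corresponds to the Euclidean property: ∀x ∀y ∀z (Rxy ∧ Rxz → Ryz).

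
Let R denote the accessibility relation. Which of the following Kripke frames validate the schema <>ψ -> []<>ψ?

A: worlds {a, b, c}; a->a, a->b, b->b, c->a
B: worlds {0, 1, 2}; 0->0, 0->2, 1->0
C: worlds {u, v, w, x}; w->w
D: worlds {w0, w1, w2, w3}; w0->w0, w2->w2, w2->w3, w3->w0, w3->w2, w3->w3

This is the axiom for the Euclidean property; its first-order frame correspondent is forall x forall y forall z (Rxy & Rxz -> Ryz).
A: fails — Rab and Raa but not Rba.
B: fails — R02 and R00 but not R20.
C: satisfies the condition.
D: fails — Rw3w2 and Rw3w0 but not Rw2w0.

C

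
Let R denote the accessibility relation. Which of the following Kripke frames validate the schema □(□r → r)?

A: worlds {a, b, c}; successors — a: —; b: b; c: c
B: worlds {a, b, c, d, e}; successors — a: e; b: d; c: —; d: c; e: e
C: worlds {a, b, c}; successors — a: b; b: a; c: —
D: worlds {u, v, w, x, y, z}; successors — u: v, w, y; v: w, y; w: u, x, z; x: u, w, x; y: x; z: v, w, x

A

Frame correspondent (Sahlqvist): ∀x ∀y (Rxy → Ryy) — i.e. shift-reflexivity.
A: condition met.
B: fails — Rdc but not Rcc.
C: fails — Rab but not Rbb.
D: fails — Ruv but not Rvv.
Valid on: A.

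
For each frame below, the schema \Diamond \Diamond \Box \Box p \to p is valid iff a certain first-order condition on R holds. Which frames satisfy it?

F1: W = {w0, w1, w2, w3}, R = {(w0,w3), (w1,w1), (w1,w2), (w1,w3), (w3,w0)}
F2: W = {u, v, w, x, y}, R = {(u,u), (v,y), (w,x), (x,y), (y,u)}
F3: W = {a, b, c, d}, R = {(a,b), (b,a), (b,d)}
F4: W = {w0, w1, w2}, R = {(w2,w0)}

F4

Frame correspondent (Sahlqvist): \forall x \forall y (x R^2 y \to \exists w (y R^2 w \wedge x = w)) — i.e. a generalized confluence (Geach) condition.
F1: fails — w1R²w0 but no w with w0R²w and w1=w.
F2: fails — vR²u but no t with uR²t and v=t.
F3: fails — aR²d but no w with dR²w and a=w.
F4: satisfies the condition.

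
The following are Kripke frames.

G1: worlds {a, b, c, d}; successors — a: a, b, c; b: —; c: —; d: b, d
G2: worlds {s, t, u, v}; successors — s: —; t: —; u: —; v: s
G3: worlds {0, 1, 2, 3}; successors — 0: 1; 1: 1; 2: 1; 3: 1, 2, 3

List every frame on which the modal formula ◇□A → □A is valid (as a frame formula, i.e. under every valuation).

Frame correspondent (Sahlqvist): ∀x ∀y ∀z ((xRy ∧ xRz) → ∃w (yRw ∧ z = w)) — i.e. a generalized confluence (Geach) condition.
G1: fails — aRb, aRa but no w with bRw and a=w.
G2: fails — vRs, vRs but no w with sRw and s=w.
G3: fails — 3R1, 3R2 but no w with 1Rw and 2=w.
Valid on no frame.

none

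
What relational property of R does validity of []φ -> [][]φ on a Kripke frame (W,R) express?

Suppose □φ→□□φ is valid. Take Rxy, Ryz and set V(φ)={w : Rxw}. Then □φ at x, so □□φ at x, so □φ at y, so φ at z, i.e. Rxz.

transitivity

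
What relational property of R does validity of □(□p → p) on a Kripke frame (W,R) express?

Suppose □(□p→p) is valid. Take Rxy and set V(p)={w : Ryw}. Then at y, □p holds; since □(□p→p) at x, □p→p at y, so p at y, i.e. Ryy.

shift-reflexivity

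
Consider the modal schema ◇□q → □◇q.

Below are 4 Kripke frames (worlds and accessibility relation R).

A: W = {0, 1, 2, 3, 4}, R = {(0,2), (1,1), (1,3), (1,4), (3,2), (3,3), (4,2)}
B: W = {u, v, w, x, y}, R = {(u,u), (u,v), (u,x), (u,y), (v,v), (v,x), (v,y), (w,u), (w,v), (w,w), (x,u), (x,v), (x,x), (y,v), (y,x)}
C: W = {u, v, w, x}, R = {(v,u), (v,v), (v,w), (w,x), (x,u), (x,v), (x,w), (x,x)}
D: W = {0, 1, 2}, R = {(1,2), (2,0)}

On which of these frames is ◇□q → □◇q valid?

This is the axiom for convergence; its first-order frame correspondent is ∀x ∀y ∀z (Rxy ∧ Rxz → ∃w (Ryw ∧ Rzw)).
A: fails — R02 and R02 but 2 and 2 have no common successor.
B: condition met.
C: fails — Rvv and Rvw but v and w have no common successor.
D: fails — R20 and R20 but 0 and 0 have no common successor.
Valid on: B.

B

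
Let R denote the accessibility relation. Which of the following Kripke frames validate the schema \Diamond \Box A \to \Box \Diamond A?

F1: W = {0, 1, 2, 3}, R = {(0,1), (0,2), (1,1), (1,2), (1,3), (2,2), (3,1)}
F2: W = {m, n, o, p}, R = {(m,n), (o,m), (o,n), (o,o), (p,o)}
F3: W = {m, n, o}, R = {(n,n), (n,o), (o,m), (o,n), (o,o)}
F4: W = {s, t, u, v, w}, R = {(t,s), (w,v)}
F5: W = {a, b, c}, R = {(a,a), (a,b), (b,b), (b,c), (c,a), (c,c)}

Frame correspondent (Sahlqvist): \forall x \forall y \forall z (Rxy \wedge Rxz \to \exists w (Ryw \wedge Rzw)) — i.e. convergence.
F1: fails — R12 and R13 but 2 and 3 have no common successor.
F2: fails — Rmn and Rmn but n and n have no common successor.
F3: fails — Rom and Rom but m and m have no common successor.
F4: fails — Rts and Rts but s and s have no common successor.
F5: holds.
Valid on: F5.

F5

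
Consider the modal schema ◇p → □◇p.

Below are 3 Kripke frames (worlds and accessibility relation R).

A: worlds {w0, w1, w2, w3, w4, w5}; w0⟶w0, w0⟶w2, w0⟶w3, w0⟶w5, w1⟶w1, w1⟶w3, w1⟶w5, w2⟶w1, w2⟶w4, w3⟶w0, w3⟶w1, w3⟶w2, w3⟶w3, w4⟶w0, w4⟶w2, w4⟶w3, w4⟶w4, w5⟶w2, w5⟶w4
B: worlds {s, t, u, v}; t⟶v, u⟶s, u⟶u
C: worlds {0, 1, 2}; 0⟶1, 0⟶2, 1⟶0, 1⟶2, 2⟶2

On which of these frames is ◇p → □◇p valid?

This is the axiom for the Euclidean property; its first-order frame correspondent is ∀x ∀y ∀z (Rxy ∧ Rxz → Ryz).
A: fails — Rw0w3 and Rw0w5 but not Rw3w5.
B: fails — Rtv and Rtv but not Rvv.
C: fails — R02 and R01 but not R21.
Valid on no frame.

none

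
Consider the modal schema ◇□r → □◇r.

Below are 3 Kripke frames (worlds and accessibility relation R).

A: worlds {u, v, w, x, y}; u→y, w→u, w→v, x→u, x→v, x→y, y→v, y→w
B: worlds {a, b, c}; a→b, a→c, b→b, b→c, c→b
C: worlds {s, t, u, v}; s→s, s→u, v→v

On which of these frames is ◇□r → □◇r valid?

Frame correspondent (Sahlqvist): ∀x ∀y ∀z (Rxy ∧ Rxz → ∃w (Ryw ∧ Rzw)) — i.e. convergence.
A: fails — Rwu and Rwv but u and v have no common successor.
B: ✓.
C: fails — Rsu and Rsu but u and u have no common successor.
Valid on: B.

B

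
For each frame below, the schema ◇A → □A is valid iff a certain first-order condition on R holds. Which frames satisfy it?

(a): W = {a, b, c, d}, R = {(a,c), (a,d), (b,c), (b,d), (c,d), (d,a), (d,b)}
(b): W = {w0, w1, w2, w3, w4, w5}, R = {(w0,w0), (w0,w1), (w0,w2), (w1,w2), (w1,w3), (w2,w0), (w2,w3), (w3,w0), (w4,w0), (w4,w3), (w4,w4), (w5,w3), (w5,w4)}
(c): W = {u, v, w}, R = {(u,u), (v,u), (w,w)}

(c)

The schema corresponds to partial functionality: ∀x ∀y ∀z (Rxy ∧ Rxz → y = z).
(a): fails — a sees both c and d.
(b): fails — w0 sees both w0 and w1.
(c): holds.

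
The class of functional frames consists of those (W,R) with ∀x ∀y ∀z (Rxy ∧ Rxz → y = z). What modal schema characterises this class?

◇p → □p

This is partial functionality; the standard corresponding axiom is CD: ◇p → □p.
Suppose ◇p→□p is valid. Take Rxy, Rxz and set V(p)={y}. Then ◇p at x, so □p at x, so p at z, i.e. z=y.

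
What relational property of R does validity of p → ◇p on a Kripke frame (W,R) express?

reflexivity: ∀x Rxx

This is frame-equivalent to □p → p (substitute ¬p for p and contrapose).
Suppose □p→p is valid. At any x set V(p)={w : Rxw}. Then □p holds at x, so p holds at x, i.e. Rxx.
Conversely, on a frame with reflexivity the schema holds at every world under every valuation.
Frame condition: ∀x Rxx.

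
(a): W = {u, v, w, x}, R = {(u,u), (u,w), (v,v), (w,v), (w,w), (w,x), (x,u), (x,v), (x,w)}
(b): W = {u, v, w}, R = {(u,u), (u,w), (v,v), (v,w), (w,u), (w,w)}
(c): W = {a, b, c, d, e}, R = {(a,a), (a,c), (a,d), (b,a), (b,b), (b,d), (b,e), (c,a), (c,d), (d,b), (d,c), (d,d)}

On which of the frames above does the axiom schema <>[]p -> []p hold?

none

Frame correspondent (Sahlqvist): forall x forall y forall z (Rxy & Rxz -> Ryz) — i.e. the Euclidean property.
(a): fails — Ruw and Ruu but not Rwu.
(b): fails — Rvw and Rvv but not Rwv.
(c): fails — Rac and Rac but not Rcc.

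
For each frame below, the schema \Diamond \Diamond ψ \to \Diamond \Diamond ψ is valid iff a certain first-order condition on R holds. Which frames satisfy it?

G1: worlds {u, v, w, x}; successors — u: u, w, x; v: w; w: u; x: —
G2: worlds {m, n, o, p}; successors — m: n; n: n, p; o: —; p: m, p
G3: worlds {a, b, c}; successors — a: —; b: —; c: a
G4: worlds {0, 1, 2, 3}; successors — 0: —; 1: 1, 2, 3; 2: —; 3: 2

Frame correspondent (Sahlqvist): \forall x \forall y (x R^2 y \to \exists w (y = w \wedge x R^2 w)) — i.e. a generalized confluence (Geach) condition.
G1: ✓.
G2: ✓.
G3: ✓.
G4: ✓.
Valid on: G1, G2, G3, G4.

G1, G2, G3, G4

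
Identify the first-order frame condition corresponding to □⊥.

emptiness of R: ∀x ∀y ¬Rxy

□⊥ is valid iff no world has any successor (otherwise □⊥ fails at any world with one).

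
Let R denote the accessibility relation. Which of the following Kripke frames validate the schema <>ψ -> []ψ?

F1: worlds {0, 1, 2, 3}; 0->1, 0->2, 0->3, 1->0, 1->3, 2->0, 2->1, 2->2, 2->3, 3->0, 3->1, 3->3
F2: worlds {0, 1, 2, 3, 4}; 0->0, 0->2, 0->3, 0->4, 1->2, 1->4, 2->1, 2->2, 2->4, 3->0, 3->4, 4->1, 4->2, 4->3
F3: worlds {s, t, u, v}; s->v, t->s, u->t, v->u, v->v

This is the axiom for partial functionality; its first-order frame correspondent is forall x forall y forall z (Rxy & Rxz -> y = z).
F1: fails — 0 sees both 1 and 2.
F2: fails — 0 sees both 0 and 2.
F3: fails — v sees both u and v.
Valid on no frame.

none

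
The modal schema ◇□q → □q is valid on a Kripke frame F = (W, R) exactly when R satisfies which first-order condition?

The Euclidean property

This is a form of the 5 axiom.
Its frame correspondent is the Euclidean property — ∀x ∀y ∀z (Rxy ∧ Rxz → Ryz).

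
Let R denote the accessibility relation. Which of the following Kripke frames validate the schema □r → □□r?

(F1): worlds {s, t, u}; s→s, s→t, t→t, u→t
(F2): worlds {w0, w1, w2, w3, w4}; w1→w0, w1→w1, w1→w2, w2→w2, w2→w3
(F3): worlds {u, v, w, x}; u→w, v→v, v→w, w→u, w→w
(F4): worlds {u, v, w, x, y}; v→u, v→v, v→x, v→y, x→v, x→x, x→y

(F1)

Frame correspondent (Sahlqvist): ∀x ∀y ∀z (Rxy ∧ Ryz → Rxz) — i.e. transitivity.
(F1): condition met.
(F2): fails — Rw1w2 and Rw2w3 but not Rw1w3.
(F3): fails — Ruw and Rwu but not Ruu.
(F4): fails — Rxv and Rvu but not Rxu.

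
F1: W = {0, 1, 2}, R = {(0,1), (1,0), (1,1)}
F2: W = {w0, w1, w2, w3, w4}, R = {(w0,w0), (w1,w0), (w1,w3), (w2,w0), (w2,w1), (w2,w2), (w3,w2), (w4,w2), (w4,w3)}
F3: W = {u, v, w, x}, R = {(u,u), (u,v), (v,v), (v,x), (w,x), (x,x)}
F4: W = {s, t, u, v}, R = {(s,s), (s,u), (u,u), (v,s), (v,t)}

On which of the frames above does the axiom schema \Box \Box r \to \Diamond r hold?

F2, F3

This is the axiom for a generalized confluence (Geach) condition; its first-order frame correspondent is \forall x \exists w (x R^2 w \wedge xRw).
F1: fails — at 2 but no w with 2R²w and 2Rw.
F2: holds.
F3: holds.
F4: fails — at t but no w with tR²w and tRw.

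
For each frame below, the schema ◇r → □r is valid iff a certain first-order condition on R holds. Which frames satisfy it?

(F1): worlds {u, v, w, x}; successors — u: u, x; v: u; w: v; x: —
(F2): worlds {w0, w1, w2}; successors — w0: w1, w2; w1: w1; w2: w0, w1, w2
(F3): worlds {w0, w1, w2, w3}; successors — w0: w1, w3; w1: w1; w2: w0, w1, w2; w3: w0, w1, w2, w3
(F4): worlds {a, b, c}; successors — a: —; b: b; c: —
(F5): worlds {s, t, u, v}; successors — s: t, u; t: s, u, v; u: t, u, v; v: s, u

This is the axiom for partial functionality; its first-order frame correspondent is ∀x ∀y ∀z (Rxy ∧ Rxz → y = z).
(F1): fails — u sees both u and x.
(F2): fails — w0 sees both w1 and w2.
(F3): fails — w0 sees both w1 and w3.
(F4): holds.
(F5): fails — s sees both t and u.
Valid on: (F4).

(F4)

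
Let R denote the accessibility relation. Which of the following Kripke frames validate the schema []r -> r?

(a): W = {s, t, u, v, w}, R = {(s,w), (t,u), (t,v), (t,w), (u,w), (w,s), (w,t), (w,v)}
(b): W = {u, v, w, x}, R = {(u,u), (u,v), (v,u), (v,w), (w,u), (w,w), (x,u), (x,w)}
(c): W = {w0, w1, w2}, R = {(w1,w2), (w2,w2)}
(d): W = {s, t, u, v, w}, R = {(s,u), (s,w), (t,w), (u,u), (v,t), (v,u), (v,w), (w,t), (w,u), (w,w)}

none

This is the axiom for reflexivity; its first-order frame correspondent is forall x Rxx.
(a): fails — world s does not see itself.
(b): fails — world v does not see itself.
(c): fails — world w0 does not see itself.
(d): fails — world s does not see itself.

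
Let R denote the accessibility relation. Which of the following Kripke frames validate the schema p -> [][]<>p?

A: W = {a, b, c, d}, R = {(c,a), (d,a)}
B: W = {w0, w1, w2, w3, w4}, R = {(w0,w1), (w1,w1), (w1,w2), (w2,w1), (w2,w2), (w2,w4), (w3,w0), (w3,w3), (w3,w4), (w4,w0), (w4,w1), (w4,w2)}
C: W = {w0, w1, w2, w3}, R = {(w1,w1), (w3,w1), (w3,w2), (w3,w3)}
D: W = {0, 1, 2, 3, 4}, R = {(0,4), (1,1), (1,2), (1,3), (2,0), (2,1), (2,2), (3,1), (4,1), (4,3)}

A

This is the axiom for a generalized confluence (Geach) condition; its first-order frame correspondent is forall x forall z (x R^2 z -> exists w (x = w & zRw)).
A: satisfies the condition.
B: fails — w0R²w1 but no w with w0=w and w1Rw.
C: fails — w3R²w1 but no w with w3=w and w1Rw.
D: fails — 0R²1 but no w with 0=w and 1Rw.
Valid on: A.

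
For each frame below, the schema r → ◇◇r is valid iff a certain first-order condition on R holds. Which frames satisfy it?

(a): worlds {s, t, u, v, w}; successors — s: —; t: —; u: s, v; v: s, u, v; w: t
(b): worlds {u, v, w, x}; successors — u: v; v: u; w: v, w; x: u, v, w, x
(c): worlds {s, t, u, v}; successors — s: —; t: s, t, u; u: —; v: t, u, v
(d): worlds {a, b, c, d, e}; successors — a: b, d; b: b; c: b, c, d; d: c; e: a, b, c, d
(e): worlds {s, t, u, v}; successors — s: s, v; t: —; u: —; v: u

Frame correspondent (Sahlqvist): ∀x ∃w (x = w ∧ xR²w) — i.e. a generalized confluence (Geach) condition.
(a): fails — at s but no w* with s=w* and sR²w*.
(b): holds.
(c): fails — at s but no w with s=w and sR²w.
(d): fails — at a but no w with a=w and aR²w.
(e): fails — at t but no w with t=w and tR²w.
Valid on: (b).

(b)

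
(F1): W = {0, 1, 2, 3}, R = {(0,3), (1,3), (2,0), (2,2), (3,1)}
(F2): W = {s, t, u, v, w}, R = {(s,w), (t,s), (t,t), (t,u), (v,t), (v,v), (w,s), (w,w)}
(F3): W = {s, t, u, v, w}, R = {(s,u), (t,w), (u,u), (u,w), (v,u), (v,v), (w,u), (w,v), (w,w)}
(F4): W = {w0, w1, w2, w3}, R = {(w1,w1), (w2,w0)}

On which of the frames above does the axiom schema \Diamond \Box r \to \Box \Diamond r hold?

This is the axiom for convergence; its first-order frame correspondent is \forall x \forall y \forall z (Rxy \wedge Rxz \to \exists w (Ryw \wedge Rzw)).
(F1): fails — R20 and R22 but 0 and 2 have no common successor.
(F2): fails — Rts and Rtt but s and t have no common successor.
(F3): holds.
(F4): fails — Rw2w0 and Rw2w0 but w0 and w0 have no common successor.

(F3)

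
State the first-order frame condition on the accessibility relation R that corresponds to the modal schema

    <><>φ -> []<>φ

This is a Sahlqvist (Geach-type) schema ◇^2□^0φ → □^1◇^1φ.
First-order correspondent: forall x forall y forall z ((x R^2 y & xRz) -> exists w (y = w & zRw)).

forall x forall y forall z ((x R^2 y & xRz) -> exists w (y = w & zRw))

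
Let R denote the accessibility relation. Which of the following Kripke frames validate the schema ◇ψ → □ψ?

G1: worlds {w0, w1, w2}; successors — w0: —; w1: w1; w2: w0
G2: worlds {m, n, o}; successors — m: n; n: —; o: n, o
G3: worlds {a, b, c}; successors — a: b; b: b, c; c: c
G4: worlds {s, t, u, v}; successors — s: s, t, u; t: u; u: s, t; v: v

G1

The schema corresponds to partial functionality: ∀x ∀y ∀z (Rxy ∧ Rxz → y = z).
G1: holds.
G2: fails — o sees both n and o.
G3: fails — b sees both b and c.
G4: fails — s sees both s and t.
Valid on: G1.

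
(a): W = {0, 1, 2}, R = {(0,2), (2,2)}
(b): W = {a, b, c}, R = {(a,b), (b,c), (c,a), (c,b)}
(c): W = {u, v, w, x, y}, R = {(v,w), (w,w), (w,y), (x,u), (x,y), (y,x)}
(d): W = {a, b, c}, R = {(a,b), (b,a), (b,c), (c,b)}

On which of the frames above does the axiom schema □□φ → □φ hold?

The schema corresponds to density: ∀x ∀y (Rxy → ∃z (Rxz ∧ Rzy)).
(a): condition met.
(b): fails — Rca but no z with Rcz and Rza.
(c): fails — Ryx but no z with Ryz and Rzx.
(d): fails — Rab but no z with Raz and Rzb.

(a)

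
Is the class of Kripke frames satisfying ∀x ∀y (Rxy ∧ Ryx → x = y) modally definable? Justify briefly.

No

If a class were modally definable it would be closed under surjective bounded morphisms (Goldblatt–Thomason).
The 6-cycle (worlds w0,w1,w2,w3,w4,w5 with w0→w1→w2→w3→w4→w5→w0) is antisymmetric. Sending even-indexed worlds to a and odd-indexed worlds to b is a surjective bounded morphism onto the two-world frame with a↔b, which is not antisymmetric.
Hence antisymmetry is not modally definable.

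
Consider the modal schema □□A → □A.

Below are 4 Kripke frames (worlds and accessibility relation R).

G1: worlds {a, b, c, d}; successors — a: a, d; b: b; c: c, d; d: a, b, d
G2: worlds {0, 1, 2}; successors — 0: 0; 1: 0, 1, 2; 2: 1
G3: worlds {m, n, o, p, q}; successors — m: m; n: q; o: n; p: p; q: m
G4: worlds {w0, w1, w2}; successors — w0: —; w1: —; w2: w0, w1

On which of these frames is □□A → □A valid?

Frame correspondent (Sahlqvist): ∀x ∀y (Rxy → ∃z (Rxz ∧ Rzy)) — i.e. density.
G1: condition met.
G2: condition met.
G3: fails — Ron but no z with Roz and Rzn.
G4: fails — Rw2w0 but no z with Rw2z and Rzw0.

G1, G2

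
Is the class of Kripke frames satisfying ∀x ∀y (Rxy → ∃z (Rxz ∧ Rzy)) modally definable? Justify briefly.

Definable; □□p → □p defines it

The condition is density. A defining modal formula is □□p → □p.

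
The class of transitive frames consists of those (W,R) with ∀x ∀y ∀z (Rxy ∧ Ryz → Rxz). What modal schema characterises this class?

□ψ → □□ψ

This is transitivity; the standard corresponding axiom is 4: □ψ → □□ψ.
Suppose □ψ→□□ψ is valid. Take Rxy, Ryz and set V(ψ)={w : Rxw}. Then □ψ at x, so □□ψ at x, so □ψ at y, so ψ at z, i.e. Rxz.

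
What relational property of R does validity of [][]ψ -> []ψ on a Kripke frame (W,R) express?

density

Suppose □□ψ→□ψ is valid. Take Rxy and set V(ψ)={w : xR²w}. Then □□ψ at x, so □ψ at x, so ψ at y, i.e. ∃z(Rxz∧Rzy).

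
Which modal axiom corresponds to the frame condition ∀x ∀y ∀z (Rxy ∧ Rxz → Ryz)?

◇ψ → □◇ψ

This is the Euclidean property; the standard corresponding axiom is 5: ◇ψ → □◇ψ.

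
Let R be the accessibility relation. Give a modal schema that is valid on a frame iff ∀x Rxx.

This is reflexivity; the standard corresponding axiom is T: □q → q.
Suppose □q→q is valid. At any x set V(q)={w : Rxw}. Then □q holds at x, so q holds at x, i.e. Rxx.

□q → q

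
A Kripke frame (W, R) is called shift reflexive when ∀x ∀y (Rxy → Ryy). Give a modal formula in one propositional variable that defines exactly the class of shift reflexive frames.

A defining formula is □(□q → q) (the T□ axiom).
Suppose □(□q→q) is valid. Take Rxy and set V(q)={w : Ryw}. Then at y, □q holds; since □(□q→q) at x, □q→q at y, so q at y, i.e. Ryy.

□(□q → q)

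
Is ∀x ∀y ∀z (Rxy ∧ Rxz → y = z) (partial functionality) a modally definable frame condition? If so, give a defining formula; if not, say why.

Yes: it is partial functionality, defined by the CD schema ◇q → □q.
Suppose ◇q→□q is valid. Take Rxy, Rxz and set V(q)={y}. Then ◇q at x, so □q at x, so q at z, i.e. z=y.

Definable; ◇q → □q defines it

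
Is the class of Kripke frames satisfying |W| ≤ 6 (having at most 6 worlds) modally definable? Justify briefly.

Modal frame validity is preserved under disjoint unions.
Any modal formula valid on each of 7 disjoint one-world frames is valid on their disjoint union (validity is preserved under disjoint unions). Each one-world frame has |W|=1≤6, but the union has |W|=7.
So the class is not modally definable.

No — not modally definable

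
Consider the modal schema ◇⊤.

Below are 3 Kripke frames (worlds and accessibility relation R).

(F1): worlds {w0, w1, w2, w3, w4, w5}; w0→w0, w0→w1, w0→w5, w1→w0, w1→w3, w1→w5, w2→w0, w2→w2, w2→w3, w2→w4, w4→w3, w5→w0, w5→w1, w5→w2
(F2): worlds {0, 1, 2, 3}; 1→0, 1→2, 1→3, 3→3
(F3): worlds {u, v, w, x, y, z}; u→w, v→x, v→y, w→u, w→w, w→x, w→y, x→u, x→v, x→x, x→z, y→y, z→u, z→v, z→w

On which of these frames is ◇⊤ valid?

(F3)

Frame correspondent (Sahlqvist): ∀x ∃y Rxy — i.e. seriality.
(F1): fails — world w3 has no successor.
(F2): fails — world 0 has no successor.
(F3): ✓.
Valid on: (F3).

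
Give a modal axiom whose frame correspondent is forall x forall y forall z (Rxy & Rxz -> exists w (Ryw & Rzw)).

◇□p → □◇p

The condition is convergence. The .2 schema ◇□p → □◇p defines it.
Suppose ◇□p→□◇p is valid. Take Rxy, Rxz and set V(p)={w : Ryw}. Then □p at y so ◇□p at x, so □◇p at x, so ◇p at z, giving w with Rzw and Ryw.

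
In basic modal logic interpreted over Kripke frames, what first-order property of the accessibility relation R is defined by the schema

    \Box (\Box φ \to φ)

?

shift-reflexivity: \forall x \forall y (Rxy \to Ryy)

Suppose □(□φ→φ) is valid. Take Rxy and set V(φ)={w : Ryw}. Then at y, □φ holds; since □(□φ→φ) at x, □φ→φ at y, so φ at y, i.e. Ryy.
Conversely, any frame satisfying \forall x \forall y (Rxy \to Ryy) validates the schema.
Frame condition: \forall x \forall y (Rxy \to Ryy).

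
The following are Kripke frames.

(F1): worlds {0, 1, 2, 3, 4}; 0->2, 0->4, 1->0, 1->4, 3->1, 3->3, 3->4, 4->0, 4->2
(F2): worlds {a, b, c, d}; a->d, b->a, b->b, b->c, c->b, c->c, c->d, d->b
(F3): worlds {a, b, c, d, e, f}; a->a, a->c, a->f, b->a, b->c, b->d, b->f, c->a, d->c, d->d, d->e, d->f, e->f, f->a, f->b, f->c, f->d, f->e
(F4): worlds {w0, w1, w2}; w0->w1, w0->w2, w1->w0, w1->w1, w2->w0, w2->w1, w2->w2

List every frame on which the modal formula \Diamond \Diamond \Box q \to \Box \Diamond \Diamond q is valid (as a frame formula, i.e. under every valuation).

This is the axiom for a generalized confluence (Geach) condition; its first-order frame correspondent is \forall x \forall y \forall z ((x R^2 y \wedge xRz) \to \exists w (yRw \wedge z R^2 w)).
(F1): fails — 0R²0, 0R2 but no w with 0Rw and 2R²w.
(F2): fails — bR²a, bRa but no w with aRw and aR²w.
(F3): fails — dR²e, dRe but no w with eRw and eR²w.
(F4): satisfies the condition.
Valid on: (F4).

(F4)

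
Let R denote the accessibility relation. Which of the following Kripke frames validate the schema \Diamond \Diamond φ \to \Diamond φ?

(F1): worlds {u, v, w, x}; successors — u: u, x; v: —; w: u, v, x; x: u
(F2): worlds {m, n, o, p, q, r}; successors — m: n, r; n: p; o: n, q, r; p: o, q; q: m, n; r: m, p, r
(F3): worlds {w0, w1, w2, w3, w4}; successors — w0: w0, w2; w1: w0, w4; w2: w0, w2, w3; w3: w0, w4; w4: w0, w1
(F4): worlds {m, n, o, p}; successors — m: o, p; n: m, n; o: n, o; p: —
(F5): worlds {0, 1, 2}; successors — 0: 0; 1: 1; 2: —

The schema corresponds to transitivity: \forall x \forall y \forall z (Rxy \wedge Ryz \to Rxz).
(F1): fails — Rxu and Rux but not Rxx.
(F2): fails — Ron and Rnp but not Rop.
(F3): fails — Rw1w0 and Rw0w2 but not Rw1w2.
(F4): fails — Ron and Rnm but not Rom.
(F5): holds.
Valid on: (F5).

(F5)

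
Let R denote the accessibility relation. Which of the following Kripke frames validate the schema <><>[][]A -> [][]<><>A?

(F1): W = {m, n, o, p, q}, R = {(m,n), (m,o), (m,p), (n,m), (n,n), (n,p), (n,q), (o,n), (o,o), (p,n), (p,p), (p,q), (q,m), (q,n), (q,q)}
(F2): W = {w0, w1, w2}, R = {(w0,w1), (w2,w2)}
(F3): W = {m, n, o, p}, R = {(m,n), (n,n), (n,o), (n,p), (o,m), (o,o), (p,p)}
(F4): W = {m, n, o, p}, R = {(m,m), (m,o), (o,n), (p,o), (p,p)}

Frame correspondent (Sahlqvist): forall x forall y forall z ((x R^2 y & x R^2 z) -> exists w (y R^2 w & z R^2 w)) — i.e. a generalized confluence (Geach) condition.
(F1): holds.
(F2): holds.
(F3): fails — mR²o, mR²p but no w with oR²w and pR²w.
(F4): fails — mR²m, mR²n but no w with mR²w and nR²w.

(F1), (F2)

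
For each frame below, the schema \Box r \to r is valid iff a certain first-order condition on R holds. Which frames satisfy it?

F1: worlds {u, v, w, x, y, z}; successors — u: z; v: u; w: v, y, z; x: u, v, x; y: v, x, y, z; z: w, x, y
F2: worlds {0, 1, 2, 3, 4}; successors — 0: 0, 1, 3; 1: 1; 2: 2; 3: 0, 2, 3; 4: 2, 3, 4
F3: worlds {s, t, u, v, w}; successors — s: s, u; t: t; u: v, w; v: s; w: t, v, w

F2

The schema corresponds to reflexivity: \forall x Rxx.
F1: fails — world u does not see itself.
F2: ✓.
F3: fails — world u does not see itself.
Valid on: F2.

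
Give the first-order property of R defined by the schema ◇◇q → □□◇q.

∀x ∀y ∀z ((xR²y ∧ xR²z) → ∃w (y = w ∧ zRw))

This is a Sahlqvist (Geach-type) schema ◇^2□^0q → □^2◇^1q.
Minimal-valuation argument: fix x; take any y with xR^2y and any z with xR^2z. Set V(q) to the set of worlds R-reachable from y in exactly 0 steps. Then □^0q holds at y, so the antecedent holds at x; validity forces ◇^1q at z, giving a w with zR^1w and yR^0w.
First-order correspondent: ∀x ∀y ∀z ((xR²y ∧ xR²z) → ∃w (y = w ∧ zRw)).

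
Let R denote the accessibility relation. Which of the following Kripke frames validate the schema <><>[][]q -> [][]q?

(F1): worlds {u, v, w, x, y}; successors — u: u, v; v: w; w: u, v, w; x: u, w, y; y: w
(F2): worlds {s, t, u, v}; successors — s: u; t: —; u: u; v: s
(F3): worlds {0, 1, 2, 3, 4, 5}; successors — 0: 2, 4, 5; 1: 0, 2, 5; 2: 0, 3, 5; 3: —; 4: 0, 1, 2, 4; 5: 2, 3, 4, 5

Frame correspondent (Sahlqvist): forall x forall y forall z ((x R^2 y & x R^2 z) -> exists w (y R^2 w & z = w)) — i.e. a generalized confluence (Geach) condition.
(F1): holds.
(F2): holds.
(F3): fails — 0R²1, 0R²1 but no w with 1R²w and 1=w.
Valid on: (F1), (F2).

(F1), (F2)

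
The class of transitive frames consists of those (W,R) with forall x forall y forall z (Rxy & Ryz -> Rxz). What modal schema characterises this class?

This is transitivity; the standard corresponding axiom is 4: □s → □□s.
Suppose □s→□□s is valid. Take Rxy, Ryz and set V(s)={w : Rxw}. Then □s at x, so □□s at x, so □s at y, so s at z, i.e. Rxz.

□s → □□s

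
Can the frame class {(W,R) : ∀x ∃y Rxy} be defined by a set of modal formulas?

Definable; □p → ◇p defines it

The condition is seriality. A defining modal formula is □p → ◇p.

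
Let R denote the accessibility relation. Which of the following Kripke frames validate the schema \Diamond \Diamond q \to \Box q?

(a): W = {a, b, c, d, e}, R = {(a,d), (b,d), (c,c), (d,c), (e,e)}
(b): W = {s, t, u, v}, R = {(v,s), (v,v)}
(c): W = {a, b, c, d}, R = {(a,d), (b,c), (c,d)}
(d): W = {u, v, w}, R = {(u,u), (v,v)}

(d)

Frame correspondent (Sahlqvist): \forall x \forall y \forall z ((x R^2 y \wedge xRz) \to \exists w (y = w \wedge z = w)) — i.e. a generalized confluence (Geach) condition.
(a): fails — aR²c, aRd but c ≠ d.
(b): fails — vR²s, vRv but s ≠ v.
(c): fails — bR²d, bRc but d ≠ c.
(d): condition met.
Valid on: (d).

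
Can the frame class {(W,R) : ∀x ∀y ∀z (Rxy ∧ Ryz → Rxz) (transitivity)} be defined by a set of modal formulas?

This is a Sahlqvist condition; the 4 axiom □q → □□q defines it.
Suppose □q→□□q is valid. Take Rxy, Ryz and set V(q)={w : Rxw}. Then □q at x, so □□q at x, so □q at y, so q at z, i.e. Rxz.

Yes — defined by □q → □□q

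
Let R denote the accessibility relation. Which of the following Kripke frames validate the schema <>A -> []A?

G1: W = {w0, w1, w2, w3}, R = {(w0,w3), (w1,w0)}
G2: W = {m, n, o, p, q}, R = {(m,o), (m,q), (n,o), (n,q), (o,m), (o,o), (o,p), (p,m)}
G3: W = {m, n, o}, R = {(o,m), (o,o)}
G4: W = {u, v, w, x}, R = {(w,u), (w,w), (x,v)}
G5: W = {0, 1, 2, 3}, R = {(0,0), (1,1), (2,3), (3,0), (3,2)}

G1

Frame correspondent (Sahlqvist): forall x forall y forall z (Rxy & Rxz -> y = z) — i.e. partial functionality.
G1: ✓.
G2: fails — m sees both o and q.
G3: fails — o sees both m and o.
G4: fails — w sees both u and w.
G5: fails — 3 sees both 0 and 2.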